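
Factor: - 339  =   - 3^1*113^1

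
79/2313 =79/2313 =0.03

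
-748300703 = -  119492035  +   - 628808668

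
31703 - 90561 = - 58858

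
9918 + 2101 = 12019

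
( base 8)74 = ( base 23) 2E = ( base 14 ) 44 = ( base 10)60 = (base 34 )1q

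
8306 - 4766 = 3540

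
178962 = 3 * 59654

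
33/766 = 33/766= 0.04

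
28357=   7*4051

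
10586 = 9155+1431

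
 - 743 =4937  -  5680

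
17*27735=471495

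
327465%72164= 38809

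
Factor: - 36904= - 2^3*7^1*659^1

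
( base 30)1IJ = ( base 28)1o3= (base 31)1G2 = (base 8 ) 2663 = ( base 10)1459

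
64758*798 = 51676884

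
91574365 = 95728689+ -4154324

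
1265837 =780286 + 485551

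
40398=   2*20199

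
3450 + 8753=12203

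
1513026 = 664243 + 848783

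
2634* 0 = 0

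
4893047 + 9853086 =14746133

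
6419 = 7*917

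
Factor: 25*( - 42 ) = - 2^1 * 3^1*5^2 *7^1 = -1050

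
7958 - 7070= 888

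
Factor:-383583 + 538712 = 13^1*11933^1 = 155129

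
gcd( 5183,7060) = 1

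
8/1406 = 4/703 = 0.01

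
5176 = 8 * 647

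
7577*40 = 303080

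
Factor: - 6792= - 2^3*3^1*283^1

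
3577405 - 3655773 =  - 78368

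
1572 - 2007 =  - 435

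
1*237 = 237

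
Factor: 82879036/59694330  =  2^1*3^(  -  1)*5^( - 1 )*541^1 * 38299^1 *1989811^( - 1)=41439518/29847165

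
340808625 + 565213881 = 906022506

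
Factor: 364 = 2^2 * 7^1*13^1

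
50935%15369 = 4828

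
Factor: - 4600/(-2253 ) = 2^3*3^(  -  1)*5^2*23^1*751^(-1 ) 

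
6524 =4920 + 1604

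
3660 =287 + 3373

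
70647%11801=11642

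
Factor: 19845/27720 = 2^( - 3) * 3^2 * 7^1*11^( - 1 ) = 63/88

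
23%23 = 0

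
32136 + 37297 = 69433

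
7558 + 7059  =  14617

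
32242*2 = 64484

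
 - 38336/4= - 9584 = -9584.00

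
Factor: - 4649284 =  - 2^2*1162321^1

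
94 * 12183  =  1145202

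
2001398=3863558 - 1862160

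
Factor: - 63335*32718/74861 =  - 2072194530/74861 = - 2^1*3^1*5^1*7^1*19^1*41^1*53^1 * 239^1*74861^ ( - 1)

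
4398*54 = 237492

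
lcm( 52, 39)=156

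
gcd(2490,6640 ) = 830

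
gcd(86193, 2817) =9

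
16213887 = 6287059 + 9926828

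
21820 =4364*5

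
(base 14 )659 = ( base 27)1JD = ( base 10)1255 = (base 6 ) 5451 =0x4E7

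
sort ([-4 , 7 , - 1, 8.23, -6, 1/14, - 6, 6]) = [ - 6, - 6,-4,-1, 1/14,6,7,8.23 ] 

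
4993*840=4194120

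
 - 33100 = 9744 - 42844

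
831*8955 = 7441605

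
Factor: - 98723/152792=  - 367/568= -2^( - 3 )*71^( - 1)*367^1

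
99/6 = 16+1/2 = 16.50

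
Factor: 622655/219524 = 2^( - 2 )*5^1*11^1*11321^1*54881^( - 1)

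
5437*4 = 21748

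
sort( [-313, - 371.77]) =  [ - 371.77, - 313 ] 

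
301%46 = 25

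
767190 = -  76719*(  -  10 )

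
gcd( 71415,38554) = 1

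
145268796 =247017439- 101748643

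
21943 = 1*21943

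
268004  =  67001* 4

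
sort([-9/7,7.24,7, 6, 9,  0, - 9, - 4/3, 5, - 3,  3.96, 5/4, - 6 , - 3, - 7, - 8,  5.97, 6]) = [-9, - 8,  -  7,-6, - 3, - 3,-4/3,  -  9/7, 0,5/4,3.96, 5,5.97,  6,6, 7,7.24,9]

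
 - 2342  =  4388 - 6730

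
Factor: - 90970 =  - 2^1*5^1*11^1* 827^1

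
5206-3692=1514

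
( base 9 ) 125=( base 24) 48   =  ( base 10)104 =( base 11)95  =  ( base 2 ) 1101000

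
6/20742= 1/3457  =  0.00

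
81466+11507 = 92973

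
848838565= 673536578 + 175301987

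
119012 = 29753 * 4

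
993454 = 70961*14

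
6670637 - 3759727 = 2910910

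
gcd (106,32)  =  2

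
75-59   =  16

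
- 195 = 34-229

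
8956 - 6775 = 2181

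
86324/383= 86324/383=225.39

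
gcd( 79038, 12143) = 1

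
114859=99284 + 15575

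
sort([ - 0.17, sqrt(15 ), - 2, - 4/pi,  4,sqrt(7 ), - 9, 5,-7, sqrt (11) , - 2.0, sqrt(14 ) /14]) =[-9, - 7, - 2, - 2.0, - 4/pi, - 0.17,  sqrt(14 )/14,sqrt(7), sqrt(11),sqrt(15 ),4,5] 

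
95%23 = 3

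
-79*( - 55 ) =4345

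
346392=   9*38488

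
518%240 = 38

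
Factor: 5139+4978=67^1*151^1 = 10117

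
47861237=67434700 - 19573463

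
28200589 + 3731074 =31931663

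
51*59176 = 3017976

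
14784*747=11043648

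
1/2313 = 1/2313 = 0.00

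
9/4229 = 9/4229 = 0.00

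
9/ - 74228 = - 9/74228  =  - 0.00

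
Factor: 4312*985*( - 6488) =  - 2^6*5^1*7^2*11^1*197^1*811^1 = -27556612160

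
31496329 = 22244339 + 9251990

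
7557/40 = 7557/40 = 188.93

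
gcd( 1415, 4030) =5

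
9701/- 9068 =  - 2 + 8435/9068 = -1.07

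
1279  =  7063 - 5784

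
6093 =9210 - 3117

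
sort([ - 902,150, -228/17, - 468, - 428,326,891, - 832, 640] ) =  [ - 902,  -  832 ,  -  468,-428,  -  228/17,150,326,640,891 ]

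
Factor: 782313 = 3^1*7^1 * 37253^1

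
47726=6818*7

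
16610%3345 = 3230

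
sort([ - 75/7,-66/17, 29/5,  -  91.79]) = [ - 91.79, - 75/7, - 66/17, 29/5]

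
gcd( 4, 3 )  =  1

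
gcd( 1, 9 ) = 1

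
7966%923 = 582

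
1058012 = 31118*34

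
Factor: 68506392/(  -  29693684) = -17126598/7423421  =  - 2^1*3^1*37^(-1)*313^ ( - 1 ) *641^( - 1) * 2854433^1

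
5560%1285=420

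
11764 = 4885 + 6879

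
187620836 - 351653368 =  - 164032532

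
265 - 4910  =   - 4645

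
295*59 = 17405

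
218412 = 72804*3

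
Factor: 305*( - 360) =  - 109800= - 2^3 * 3^2 * 5^2*61^1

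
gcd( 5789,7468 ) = 1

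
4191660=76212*55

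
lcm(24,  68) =408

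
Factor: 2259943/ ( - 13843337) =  - 7^1*853^( - 1)*16229^( - 1 )*322849^1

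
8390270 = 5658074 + 2732196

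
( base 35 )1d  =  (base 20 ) 28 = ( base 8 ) 60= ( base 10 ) 48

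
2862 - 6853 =-3991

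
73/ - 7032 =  - 1 +6959/7032 = -0.01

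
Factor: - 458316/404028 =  - 3^( - 2) * 43^( - 1 )*439^1 = - 439/387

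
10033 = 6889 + 3144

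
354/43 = 354/43 = 8.23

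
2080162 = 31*67102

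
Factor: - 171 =  -  3^2*19^1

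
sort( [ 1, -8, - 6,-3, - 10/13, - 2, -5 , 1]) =[ - 8, - 6,-5,-3,-2,-10/13, 1,  1]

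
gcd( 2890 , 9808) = 2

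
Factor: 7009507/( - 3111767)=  - 857^( - 1 ) * 3631^( - 1 )* 7009507^1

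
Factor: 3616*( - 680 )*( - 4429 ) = 2^8*5^1 * 17^1 * 43^1 * 103^1*113^1 = 10890379520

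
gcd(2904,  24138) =6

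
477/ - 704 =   -  477/704= -  0.68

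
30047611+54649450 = 84697061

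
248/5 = 248/5 = 49.60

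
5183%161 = 31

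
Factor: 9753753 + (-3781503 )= 2^1*3^1*5^3 * 7963^1 = 5972250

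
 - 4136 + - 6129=- 10265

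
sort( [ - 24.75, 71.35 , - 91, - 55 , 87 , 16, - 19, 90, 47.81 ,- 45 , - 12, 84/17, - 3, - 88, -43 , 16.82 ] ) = [ - 91 , - 88,-55,-45,-43, - 24.75 , - 19, - 12, - 3,  84/17,16, 16.82,47.81, 71.35,87,90]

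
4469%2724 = 1745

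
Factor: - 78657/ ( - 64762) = 2^( - 1 )*3^1*157^1*167^1*32381^( - 1)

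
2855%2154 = 701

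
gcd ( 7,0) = 7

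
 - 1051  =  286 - 1337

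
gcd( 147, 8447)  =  1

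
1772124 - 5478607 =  - 3706483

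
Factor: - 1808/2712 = -2^1 *3^(-1) = - 2/3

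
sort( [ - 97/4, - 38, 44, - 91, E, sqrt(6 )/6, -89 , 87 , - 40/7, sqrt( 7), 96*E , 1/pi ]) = [-91, - 89,- 38, - 97/4, - 40/7, 1/pi, sqrt(6)/6, sqrt(7), E , 44, 87,96*E]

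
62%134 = 62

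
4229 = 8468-4239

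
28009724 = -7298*( - 3838 )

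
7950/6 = 1325 = 1325.00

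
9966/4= 4983/2 = 2491.50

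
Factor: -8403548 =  - 2^2*19^1*110573^1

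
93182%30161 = 2699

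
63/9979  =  63/9979 = 0.01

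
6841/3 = 2280 + 1/3 = 2280.33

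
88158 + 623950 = 712108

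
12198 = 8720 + 3478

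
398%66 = 2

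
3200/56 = 57  +  1/7 = 57.14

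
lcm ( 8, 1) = 8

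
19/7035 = 19/7035 =0.00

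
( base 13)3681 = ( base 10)7710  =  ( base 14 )2b4a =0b1111000011110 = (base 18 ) 15e6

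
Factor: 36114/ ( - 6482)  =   - 3^1* 7^( - 1) * 13^1 = - 39/7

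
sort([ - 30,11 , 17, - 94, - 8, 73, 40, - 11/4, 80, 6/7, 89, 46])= [ - 94, - 30, - 8, - 11/4 , 6/7, 11,17 , 40, 46,73, 80, 89 ]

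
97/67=97/67 = 1.45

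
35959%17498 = 963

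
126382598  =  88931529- - 37451069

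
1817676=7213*252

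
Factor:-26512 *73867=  - 1958361904 = - 2^4*1657^1 * 73867^1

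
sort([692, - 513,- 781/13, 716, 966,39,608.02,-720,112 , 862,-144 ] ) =[ - 720, - 513, - 144, - 781/13,39,112,608.02,692,716,862, 966 ]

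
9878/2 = 4939 = 4939.00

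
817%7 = 5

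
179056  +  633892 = 812948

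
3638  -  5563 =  - 1925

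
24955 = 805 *31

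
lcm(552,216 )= 4968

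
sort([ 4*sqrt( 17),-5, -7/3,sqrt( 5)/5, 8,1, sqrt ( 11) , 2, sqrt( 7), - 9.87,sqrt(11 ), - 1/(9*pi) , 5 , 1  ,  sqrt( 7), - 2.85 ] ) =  [  -  9.87, - 5, - 2.85 , - 7/3, - 1/( 9*pi), sqrt(5)/5,1 , 1 , 2,  sqrt (7), sqrt( 7 ), sqrt (11 ), sqrt( 11), 5,8,  4*sqrt( 17 ) ]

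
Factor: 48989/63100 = 2^( - 2)*5^ ( - 2)*631^( - 1)*48989^1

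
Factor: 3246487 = 107^1*30341^1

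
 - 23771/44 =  - 541 + 3/4 = - 540.25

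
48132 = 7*6876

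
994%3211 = 994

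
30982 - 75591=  - 44609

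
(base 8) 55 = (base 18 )29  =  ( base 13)36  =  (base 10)45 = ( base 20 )25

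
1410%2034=1410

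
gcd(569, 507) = 1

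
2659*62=164858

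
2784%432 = 192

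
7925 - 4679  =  3246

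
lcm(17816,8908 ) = 17816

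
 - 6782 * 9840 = - 66734880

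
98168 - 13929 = 84239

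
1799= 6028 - 4229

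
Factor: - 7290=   -  2^1*3^6*5^1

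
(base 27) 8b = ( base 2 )11100011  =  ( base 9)272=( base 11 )197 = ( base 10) 227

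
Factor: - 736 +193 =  - 543 =- 3^1*181^1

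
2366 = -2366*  ( - 1) 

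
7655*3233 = 24748615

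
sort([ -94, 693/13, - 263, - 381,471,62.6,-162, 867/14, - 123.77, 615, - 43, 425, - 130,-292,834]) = [ - 381, - 292, - 263, - 162, - 130, - 123.77, - 94, - 43, 693/13 , 867/14,62.6,  425,471, 615, 834 ] 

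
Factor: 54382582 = 2^1*761^1 * 35731^1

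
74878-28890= 45988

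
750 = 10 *75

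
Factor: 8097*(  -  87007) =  - 704495679 = -3^1*167^1*521^1*2699^1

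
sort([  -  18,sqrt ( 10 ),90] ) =[ - 18,sqrt(10 ), 90] 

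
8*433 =3464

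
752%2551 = 752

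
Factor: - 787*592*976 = - 454722304 = - 2^8*37^1*61^1 * 787^1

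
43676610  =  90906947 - 47230337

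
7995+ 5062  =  13057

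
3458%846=74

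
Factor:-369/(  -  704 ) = 2^( - 6 )  *  3^2 * 11^ (- 1)*41^1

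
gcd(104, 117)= 13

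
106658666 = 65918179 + 40740487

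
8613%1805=1393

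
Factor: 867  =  3^1*17^2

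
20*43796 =875920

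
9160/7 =9160/7 = 1308.57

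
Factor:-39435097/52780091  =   - 3033469/4060007 = - 7^( - 1 )*61^1*223^2 * 580001^ ( - 1) 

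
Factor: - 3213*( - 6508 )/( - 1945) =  - 2^2 *3^3*5^ ( - 1 )*7^1 * 17^1*389^( -1)*1627^1 = - 20910204/1945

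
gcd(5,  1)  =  1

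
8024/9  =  891 + 5/9 =891.56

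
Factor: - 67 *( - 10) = 670  =  2^1*5^1*67^1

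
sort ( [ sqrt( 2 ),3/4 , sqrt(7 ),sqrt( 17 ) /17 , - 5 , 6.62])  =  [ - 5,sqrt ( 17) /17, 3/4, sqrt(2 ),sqrt (7), 6.62]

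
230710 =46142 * 5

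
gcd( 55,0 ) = 55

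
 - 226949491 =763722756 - 990672247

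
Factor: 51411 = 3^1 * 17137^1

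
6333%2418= 1497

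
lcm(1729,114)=10374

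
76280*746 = 56904880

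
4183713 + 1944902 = 6128615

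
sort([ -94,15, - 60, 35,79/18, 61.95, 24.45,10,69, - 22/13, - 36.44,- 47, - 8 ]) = [-94,-60, - 47, - 36.44,-8, - 22/13,79/18 , 10,15, 24.45,35,  61.95, 69] 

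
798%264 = 6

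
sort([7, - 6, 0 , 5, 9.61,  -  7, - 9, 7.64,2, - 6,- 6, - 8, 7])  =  [ - 9,-8,- 7 , - 6, -6, - 6,  0, 2, 5,  7,  7, 7.64, 9.61]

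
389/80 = 4 + 69/80= 4.86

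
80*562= 44960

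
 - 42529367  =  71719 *( - 593)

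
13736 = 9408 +4328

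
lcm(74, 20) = 740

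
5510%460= 450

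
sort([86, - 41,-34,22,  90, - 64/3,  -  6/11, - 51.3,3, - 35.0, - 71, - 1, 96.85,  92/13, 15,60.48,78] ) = [ - 71,-51.3, - 41, - 35.0, - 34, - 64/3, - 1, - 6/11,3, 92/13, 15, 22, 60.48, 78,86, 90,96.85 ] 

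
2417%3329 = 2417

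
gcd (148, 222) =74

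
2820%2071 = 749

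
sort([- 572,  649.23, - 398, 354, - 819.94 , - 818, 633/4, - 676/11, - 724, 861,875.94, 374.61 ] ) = [ - 819.94, - 818 ,  -  724, - 572,-398, - 676/11, 633/4,354, 374.61, 649.23,861, 875.94] 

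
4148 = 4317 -169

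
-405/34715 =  - 1 + 6862/6943 = - 0.01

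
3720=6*620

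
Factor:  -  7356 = - 2^2*3^1 * 613^1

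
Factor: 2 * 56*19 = 2128 = 2^4 * 7^1*19^1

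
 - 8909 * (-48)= 427632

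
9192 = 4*2298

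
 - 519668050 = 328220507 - 847888557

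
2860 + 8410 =11270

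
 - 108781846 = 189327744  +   - 298109590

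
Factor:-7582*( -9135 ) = 2^1 *3^2 * 5^1*7^1*17^1*29^1*223^1=69261570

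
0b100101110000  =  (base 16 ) 970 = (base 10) 2416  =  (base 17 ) 862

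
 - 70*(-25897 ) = 1812790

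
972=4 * 243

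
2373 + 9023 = 11396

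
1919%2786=1919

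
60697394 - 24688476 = 36008918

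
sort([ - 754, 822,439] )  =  [ - 754, 439, 822]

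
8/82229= 8/82229 = 0.00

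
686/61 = 11 + 15/61 =11.25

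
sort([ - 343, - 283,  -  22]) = [  -  343,- 283,- 22]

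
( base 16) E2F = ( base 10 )3631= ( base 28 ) 4hj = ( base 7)13405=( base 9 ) 4874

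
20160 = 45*448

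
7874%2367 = 773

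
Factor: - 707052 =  - 2^2*3^1*58921^1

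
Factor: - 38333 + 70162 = 31829 = 7^1*4547^1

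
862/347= 2 + 168/347 = 2.48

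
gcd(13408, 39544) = 8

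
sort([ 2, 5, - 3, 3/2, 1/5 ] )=[ - 3, 1/5,  3/2,2, 5] 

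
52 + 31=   83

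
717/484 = 717/484  =  1.48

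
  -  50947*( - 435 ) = 22161945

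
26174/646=40 +167/323=   40.52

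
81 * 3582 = 290142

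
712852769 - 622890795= 89961974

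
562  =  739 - 177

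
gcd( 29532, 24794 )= 46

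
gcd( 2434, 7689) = 1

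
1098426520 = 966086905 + 132339615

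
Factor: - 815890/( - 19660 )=2^( - 1 ) * 83^1=83/2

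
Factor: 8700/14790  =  10/17 = 2^1*5^1*17^ (  -  1)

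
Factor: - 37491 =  - 3^1*12497^1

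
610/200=3  +  1/20=3.05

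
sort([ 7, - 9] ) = [  -  9,7]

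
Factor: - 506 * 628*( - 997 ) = 316814696 = 2^3 * 11^1 * 23^1*157^1*997^1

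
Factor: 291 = 3^1* 97^1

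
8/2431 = 8/2431 = 0.00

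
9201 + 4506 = 13707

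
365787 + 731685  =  1097472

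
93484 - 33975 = 59509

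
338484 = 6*56414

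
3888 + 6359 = 10247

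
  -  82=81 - 163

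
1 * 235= 235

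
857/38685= 857/38685 = 0.02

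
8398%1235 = 988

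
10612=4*2653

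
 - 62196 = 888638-950834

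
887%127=125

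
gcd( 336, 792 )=24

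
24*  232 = 5568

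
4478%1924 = 630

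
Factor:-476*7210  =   -2^3*5^1  *7^2*17^1 *103^1 = -  3431960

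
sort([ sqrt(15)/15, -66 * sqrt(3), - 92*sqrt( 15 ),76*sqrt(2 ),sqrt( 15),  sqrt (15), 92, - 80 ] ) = [ - 92*sqrt( 15), - 66*sqrt( 3 ),-80, sqrt(15) /15, sqrt( 15),sqrt(15), 92,76* sqrt(2)] 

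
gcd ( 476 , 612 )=68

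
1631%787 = 57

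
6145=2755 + 3390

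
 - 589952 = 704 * ( - 838 )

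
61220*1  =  61220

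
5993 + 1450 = 7443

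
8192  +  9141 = 17333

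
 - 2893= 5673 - 8566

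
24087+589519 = 613606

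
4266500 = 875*4876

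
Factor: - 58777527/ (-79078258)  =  2^( - 1 )*3^1*7^(-2 )*41^(-1)*19681^(-1 ) * 19592509^1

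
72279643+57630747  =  129910390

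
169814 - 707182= -537368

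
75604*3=226812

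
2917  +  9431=12348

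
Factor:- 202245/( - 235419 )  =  695/809 =5^1*139^1*809^( - 1)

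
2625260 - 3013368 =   -  388108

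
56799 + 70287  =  127086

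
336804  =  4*84201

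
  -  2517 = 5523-8040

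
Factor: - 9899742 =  - 2^1*3^1*83^1*103^1*193^1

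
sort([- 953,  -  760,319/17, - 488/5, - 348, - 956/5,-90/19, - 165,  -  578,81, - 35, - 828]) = [-953, - 828, - 760, - 578,- 348, - 956/5, - 165  ,-488/5, - 35, - 90/19,319/17, 81]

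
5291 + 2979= 8270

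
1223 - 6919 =-5696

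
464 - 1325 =-861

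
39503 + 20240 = 59743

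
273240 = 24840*11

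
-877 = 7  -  884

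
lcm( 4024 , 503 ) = 4024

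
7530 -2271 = 5259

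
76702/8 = 38351/4 = 9587.75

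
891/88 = 10 + 1/8 = 10.12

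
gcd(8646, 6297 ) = 3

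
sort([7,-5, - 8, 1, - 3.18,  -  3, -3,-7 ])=[ - 8, - 7, - 5, - 3.18, - 3, -3 , 1 , 7]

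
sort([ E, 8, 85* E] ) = [ E, 8,85 * E]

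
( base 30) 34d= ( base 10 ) 2833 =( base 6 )21041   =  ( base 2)101100010001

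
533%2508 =533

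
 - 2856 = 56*(  -  51) 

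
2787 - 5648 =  - 2861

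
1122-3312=-2190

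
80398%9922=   1022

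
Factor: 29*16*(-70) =-2^5*5^1*7^1*29^1 =- 32480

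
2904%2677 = 227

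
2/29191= 2/29191 = 0.00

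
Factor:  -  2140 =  - 2^2*5^1*107^1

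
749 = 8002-7253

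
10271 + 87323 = 97594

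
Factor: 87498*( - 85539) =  - 2^1*3^3*4861^1*28513^1 = - 7484491422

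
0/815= 0 = 0.00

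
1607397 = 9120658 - 7513261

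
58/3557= 58/3557 = 0.02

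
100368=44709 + 55659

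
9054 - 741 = 8313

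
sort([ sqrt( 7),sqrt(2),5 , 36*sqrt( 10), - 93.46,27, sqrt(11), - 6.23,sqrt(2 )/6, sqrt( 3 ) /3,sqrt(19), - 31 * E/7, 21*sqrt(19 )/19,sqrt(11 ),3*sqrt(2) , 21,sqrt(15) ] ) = [ - 93.46, - 31*E/7, - 6.23, sqrt( 2 )/6, sqrt (3 ) /3,sqrt(2), sqrt( 7 ),sqrt(11 ),sqrt( 11),sqrt( 15), 3*sqrt(2), sqrt( 19 )  ,  21*sqrt(19 )/19, 5, 21, 27,36*sqrt(10 )]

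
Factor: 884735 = 5^1  *19^1*67^1*139^1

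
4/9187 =4/9187 = 0.00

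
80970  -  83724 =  - 2754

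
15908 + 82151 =98059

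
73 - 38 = 35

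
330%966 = 330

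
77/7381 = 7/671 = 0.01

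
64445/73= 64445/73 = 882.81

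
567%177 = 36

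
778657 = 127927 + 650730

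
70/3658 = 35/1829 = 0.02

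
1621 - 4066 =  - 2445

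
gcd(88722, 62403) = 93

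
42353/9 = 4705+8/9 = 4705.89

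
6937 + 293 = 7230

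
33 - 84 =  - 51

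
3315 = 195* 17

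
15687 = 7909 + 7778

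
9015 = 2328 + 6687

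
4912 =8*614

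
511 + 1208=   1719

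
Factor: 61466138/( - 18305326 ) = - 13^( - 1)*29^1*263^( - 1)* 383^1*2677^( - 1)*2767^1 = - 30733069/9152663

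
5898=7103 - 1205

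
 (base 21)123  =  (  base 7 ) 1263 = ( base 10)486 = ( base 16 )1E6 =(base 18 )190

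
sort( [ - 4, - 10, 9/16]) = [ - 10,-4, 9/16]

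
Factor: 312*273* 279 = 2^3*3^4 * 7^1*13^2*31^1 = 23764104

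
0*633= 0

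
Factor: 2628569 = 47^1*55927^1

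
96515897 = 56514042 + 40001855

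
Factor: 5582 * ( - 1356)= - 2^3*3^1*113^1 *2791^1 = -  7569192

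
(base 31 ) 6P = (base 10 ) 211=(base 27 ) 7M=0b11010011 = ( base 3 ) 21211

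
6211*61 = 378871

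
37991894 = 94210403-56218509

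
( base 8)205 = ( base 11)111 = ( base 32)45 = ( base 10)133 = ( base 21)67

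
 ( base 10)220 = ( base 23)9D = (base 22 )a0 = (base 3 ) 22011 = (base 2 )11011100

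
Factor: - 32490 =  - 2^1* 3^2*  5^1*19^2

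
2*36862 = 73724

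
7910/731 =7910/731 = 10.82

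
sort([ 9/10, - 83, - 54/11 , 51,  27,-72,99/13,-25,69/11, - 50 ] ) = [ - 83, - 72 ,- 50,  -  25, - 54/11,9/10,69/11, 99/13,27,51]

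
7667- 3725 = 3942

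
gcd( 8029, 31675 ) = 7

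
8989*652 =5860828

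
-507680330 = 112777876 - 620458206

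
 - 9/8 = - 2 + 7/8 = -1.12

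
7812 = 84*93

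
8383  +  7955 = 16338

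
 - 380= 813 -1193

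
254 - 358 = - 104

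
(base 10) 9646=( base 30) ALG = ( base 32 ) 9DE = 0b10010110101110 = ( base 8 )22656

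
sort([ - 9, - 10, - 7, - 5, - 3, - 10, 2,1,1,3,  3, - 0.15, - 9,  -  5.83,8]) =[-10,-10, - 9,-9 , - 7, - 5.83, - 5,-3,- 0.15,1, 1,2,3  ,  3,8 ] 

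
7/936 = 7/936 = 0.01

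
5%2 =1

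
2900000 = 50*58000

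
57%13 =5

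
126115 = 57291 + 68824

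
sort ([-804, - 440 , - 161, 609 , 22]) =[ - 804, - 440, - 161, 22 , 609]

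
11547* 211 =2436417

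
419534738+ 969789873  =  1389324611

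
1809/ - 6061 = - 1809/6061 =-  0.30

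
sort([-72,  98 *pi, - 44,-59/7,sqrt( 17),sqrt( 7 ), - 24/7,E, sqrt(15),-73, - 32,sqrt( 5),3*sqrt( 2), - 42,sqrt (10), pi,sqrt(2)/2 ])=[ - 73,- 72, - 44, - 42,  -  32,-59/7,  -  24/7, sqrt( 2)/2,sqrt ( 5), sqrt( 7 ), E,pi,sqrt(10),sqrt( 15 ),sqrt( 17),3*  sqrt( 2), 98*pi] 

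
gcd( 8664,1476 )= 12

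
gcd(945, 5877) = 9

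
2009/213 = 9+92/213 = 9.43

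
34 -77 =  - 43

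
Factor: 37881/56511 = 7^( - 1)*13^(-1) *61^1  =  61/91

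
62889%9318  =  6981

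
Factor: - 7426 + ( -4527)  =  - 11953 = - 11953^1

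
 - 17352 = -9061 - 8291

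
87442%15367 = 10607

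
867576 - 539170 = 328406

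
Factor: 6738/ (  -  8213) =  - 2^1 * 3^1*43^ ( - 1)*191^( - 1)*1123^1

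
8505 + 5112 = 13617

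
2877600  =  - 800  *( - 3597)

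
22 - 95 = -73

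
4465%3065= 1400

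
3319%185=174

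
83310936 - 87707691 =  - 4396755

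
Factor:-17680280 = -2^3*5^1*442007^1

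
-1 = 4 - 5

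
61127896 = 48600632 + 12527264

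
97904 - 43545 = 54359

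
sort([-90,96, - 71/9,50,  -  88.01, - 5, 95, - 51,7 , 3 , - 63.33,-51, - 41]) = [ - 90, - 88.01, - 63.33 , - 51, - 51, - 41 , - 71/9,  -  5,3, 7,50,95,96 ] 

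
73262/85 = 73262/85 = 861.91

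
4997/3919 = 4997/3919 =1.28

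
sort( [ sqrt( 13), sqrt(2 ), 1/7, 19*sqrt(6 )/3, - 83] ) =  [ - 83, 1/7, sqrt( 2 ), sqrt (13),  19*sqrt ( 6 )/3 ]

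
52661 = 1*52661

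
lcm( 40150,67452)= 1686300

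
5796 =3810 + 1986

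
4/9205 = 4/9205 = 0.00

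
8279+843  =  9122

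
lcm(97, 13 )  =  1261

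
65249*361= 23554889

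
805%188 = 53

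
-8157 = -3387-4770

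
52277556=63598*822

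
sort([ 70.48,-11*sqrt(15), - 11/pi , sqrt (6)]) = [  -  11*sqrt ( 15),  -  11/pi, sqrt ( 6 ),70.48]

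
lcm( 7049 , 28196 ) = 28196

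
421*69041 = 29066261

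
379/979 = 379/979 = 0.39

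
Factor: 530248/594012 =2^1*3^(-1)*59^ ( - 1 )*79^1 =158/177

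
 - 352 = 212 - 564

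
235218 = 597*394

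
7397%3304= 789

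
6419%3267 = 3152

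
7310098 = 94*77767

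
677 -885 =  - 208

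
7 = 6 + 1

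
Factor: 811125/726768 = 125/112 = 2^( - 4 )*5^3*7^(- 1)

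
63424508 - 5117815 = 58306693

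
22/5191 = 22/5191 = 0.00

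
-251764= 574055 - 825819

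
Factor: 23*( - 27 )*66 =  - 40986=- 2^1*3^4*11^1*23^1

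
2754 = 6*459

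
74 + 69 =143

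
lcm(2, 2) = 2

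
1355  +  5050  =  6405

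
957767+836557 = 1794324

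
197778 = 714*277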